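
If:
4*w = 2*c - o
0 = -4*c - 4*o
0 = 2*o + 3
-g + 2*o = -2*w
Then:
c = 3/2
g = -3/4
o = -3/2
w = 9/8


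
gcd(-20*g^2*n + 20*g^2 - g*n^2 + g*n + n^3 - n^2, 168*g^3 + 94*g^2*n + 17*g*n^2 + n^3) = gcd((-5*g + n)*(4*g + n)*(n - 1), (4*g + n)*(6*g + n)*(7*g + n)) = 4*g + n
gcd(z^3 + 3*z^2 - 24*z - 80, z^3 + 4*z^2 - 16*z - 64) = z^2 + 8*z + 16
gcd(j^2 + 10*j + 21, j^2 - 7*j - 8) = 1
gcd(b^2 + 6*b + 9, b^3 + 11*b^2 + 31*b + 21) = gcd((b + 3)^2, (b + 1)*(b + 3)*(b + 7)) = b + 3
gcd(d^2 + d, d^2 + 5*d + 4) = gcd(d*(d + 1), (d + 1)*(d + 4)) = d + 1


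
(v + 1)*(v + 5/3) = v^2 + 8*v/3 + 5/3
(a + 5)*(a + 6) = a^2 + 11*a + 30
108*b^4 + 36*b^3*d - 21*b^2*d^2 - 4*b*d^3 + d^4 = (-6*b + d)*(-3*b + d)*(2*b + d)*(3*b + d)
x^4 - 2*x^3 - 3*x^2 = x^2*(x - 3)*(x + 1)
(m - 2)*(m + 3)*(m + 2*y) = m^3 + 2*m^2*y + m^2 + 2*m*y - 6*m - 12*y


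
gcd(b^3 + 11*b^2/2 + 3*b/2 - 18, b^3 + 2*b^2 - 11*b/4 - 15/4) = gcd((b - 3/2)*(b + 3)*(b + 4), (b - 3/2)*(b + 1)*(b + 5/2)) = b - 3/2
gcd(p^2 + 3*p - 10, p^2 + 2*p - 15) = p + 5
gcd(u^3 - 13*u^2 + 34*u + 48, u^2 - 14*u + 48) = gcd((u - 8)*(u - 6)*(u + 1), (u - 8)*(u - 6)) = u^2 - 14*u + 48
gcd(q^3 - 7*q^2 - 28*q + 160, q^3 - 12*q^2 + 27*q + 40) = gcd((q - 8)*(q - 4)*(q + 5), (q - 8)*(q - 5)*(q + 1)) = q - 8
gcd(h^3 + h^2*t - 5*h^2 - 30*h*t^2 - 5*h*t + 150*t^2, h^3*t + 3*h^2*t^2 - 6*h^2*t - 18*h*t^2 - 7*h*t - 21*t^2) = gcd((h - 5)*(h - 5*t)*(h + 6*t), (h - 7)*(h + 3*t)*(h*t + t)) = 1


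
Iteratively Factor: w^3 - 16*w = (w)*(w^2 - 16) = w*(w + 4)*(w - 4)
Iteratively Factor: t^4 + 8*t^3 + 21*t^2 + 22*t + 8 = (t + 4)*(t^3 + 4*t^2 + 5*t + 2) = (t + 2)*(t + 4)*(t^2 + 2*t + 1) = (t + 1)*(t + 2)*(t + 4)*(t + 1)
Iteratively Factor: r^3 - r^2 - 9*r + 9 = (r - 3)*(r^2 + 2*r - 3) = (r - 3)*(r - 1)*(r + 3)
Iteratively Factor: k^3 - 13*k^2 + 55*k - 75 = (k - 3)*(k^2 - 10*k + 25) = (k - 5)*(k - 3)*(k - 5)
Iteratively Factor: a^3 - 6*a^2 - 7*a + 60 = (a - 5)*(a^2 - a - 12) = (a - 5)*(a + 3)*(a - 4)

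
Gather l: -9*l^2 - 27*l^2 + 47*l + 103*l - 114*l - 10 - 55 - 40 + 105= -36*l^2 + 36*l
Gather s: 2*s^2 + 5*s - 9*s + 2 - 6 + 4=2*s^2 - 4*s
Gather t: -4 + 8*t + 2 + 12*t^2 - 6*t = 12*t^2 + 2*t - 2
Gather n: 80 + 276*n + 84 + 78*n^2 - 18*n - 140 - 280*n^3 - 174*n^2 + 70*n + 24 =-280*n^3 - 96*n^2 + 328*n + 48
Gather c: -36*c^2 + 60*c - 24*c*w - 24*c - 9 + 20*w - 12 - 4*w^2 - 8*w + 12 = -36*c^2 + c*(36 - 24*w) - 4*w^2 + 12*w - 9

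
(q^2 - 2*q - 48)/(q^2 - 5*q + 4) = (q^2 - 2*q - 48)/(q^2 - 5*q + 4)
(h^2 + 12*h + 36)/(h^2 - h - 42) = (h + 6)/(h - 7)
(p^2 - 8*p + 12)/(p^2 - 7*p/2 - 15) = 2*(p - 2)/(2*p + 5)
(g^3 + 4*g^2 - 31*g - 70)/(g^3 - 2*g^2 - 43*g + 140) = (g + 2)/(g - 4)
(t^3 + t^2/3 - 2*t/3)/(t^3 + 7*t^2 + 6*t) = (t - 2/3)/(t + 6)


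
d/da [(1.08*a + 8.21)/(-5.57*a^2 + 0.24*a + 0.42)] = (6.0156*a^2 + 91.4594*a - 1.5168)/(31.0249*a^4 - 2.6736*a^3 - 4.6212*a^2 + 0.2016*a + 0.1764)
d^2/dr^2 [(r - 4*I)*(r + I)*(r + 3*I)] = 6*r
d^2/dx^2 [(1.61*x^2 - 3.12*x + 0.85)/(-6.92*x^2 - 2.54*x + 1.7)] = (355.408432*x^3 - 357.86088*x^2 + 130.5804*x - 13.328)/(331.373888*x^6 + 364.894368*x^5 - 110.285424*x^4 - 162.896296*x^3 + 27.09324*x^2 + 22.0218*x - 4.913)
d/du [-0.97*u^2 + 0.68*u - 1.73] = 0.68 - 1.94*u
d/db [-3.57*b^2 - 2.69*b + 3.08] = -7.14*b - 2.69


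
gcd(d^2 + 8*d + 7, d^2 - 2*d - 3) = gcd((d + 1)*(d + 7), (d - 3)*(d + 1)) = d + 1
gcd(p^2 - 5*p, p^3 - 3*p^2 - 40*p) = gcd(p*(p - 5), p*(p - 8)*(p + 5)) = p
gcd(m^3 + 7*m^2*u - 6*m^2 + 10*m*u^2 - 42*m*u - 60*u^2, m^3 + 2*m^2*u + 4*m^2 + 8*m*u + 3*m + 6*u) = m + 2*u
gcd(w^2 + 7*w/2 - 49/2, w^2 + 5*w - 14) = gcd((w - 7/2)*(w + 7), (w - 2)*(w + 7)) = w + 7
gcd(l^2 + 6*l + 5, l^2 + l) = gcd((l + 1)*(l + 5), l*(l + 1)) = l + 1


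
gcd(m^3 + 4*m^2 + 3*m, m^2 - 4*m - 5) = m + 1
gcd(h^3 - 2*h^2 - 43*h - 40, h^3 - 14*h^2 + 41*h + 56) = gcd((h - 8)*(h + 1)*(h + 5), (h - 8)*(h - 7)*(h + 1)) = h^2 - 7*h - 8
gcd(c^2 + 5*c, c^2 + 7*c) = c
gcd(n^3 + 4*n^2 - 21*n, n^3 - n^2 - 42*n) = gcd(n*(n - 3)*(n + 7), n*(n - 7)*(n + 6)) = n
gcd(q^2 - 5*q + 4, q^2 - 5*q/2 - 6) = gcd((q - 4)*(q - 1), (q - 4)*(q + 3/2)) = q - 4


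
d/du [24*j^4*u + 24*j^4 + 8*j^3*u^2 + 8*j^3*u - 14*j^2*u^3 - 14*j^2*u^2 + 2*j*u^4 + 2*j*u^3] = 2*j*(12*j^3 + 8*j^2*u + 4*j^2 - 21*j*u^2 - 14*j*u + 4*u^3 + 3*u^2)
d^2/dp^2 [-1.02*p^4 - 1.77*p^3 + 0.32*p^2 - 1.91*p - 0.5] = -12.24*p^2 - 10.62*p + 0.64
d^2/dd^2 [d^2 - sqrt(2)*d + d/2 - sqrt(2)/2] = 2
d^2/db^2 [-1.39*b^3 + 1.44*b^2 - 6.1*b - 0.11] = 2.88 - 8.34*b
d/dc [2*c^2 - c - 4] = 4*c - 1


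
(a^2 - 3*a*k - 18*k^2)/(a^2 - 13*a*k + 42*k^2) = (a + 3*k)/(a - 7*k)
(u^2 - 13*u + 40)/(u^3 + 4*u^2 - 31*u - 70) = (u - 8)/(u^2 + 9*u + 14)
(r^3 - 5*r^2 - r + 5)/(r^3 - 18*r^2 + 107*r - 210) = (r^2 - 1)/(r^2 - 13*r + 42)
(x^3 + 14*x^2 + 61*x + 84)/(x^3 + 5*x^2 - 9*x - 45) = (x^2 + 11*x + 28)/(x^2 + 2*x - 15)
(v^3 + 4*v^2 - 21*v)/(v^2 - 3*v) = v + 7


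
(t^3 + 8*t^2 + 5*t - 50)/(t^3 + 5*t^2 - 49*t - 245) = (t^2 + 3*t - 10)/(t^2 - 49)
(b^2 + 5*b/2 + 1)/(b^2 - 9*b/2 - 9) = (2*b^2 + 5*b + 2)/(2*b^2 - 9*b - 18)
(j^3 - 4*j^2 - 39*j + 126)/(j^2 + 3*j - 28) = (j^3 - 4*j^2 - 39*j + 126)/(j^2 + 3*j - 28)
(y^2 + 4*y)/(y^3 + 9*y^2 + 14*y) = (y + 4)/(y^2 + 9*y + 14)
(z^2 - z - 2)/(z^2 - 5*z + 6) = (z + 1)/(z - 3)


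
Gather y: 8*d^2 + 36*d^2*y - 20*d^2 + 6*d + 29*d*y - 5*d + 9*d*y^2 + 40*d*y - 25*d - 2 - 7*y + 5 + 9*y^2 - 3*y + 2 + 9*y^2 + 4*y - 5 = -12*d^2 - 24*d + y^2*(9*d + 18) + y*(36*d^2 + 69*d - 6)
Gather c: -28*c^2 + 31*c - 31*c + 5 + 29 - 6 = 28 - 28*c^2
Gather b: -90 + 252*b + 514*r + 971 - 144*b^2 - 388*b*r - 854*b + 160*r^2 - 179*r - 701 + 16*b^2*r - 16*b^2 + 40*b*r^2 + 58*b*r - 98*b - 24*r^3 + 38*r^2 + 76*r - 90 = b^2*(16*r - 160) + b*(40*r^2 - 330*r - 700) - 24*r^3 + 198*r^2 + 411*r + 90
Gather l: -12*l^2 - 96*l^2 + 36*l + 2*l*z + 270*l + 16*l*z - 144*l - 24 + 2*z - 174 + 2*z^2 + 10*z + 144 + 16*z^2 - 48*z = -108*l^2 + l*(18*z + 162) + 18*z^2 - 36*z - 54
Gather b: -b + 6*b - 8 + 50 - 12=5*b + 30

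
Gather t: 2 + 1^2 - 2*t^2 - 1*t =-2*t^2 - t + 3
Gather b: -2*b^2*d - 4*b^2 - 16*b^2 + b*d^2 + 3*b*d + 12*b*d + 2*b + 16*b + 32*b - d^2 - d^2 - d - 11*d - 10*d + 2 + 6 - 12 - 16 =b^2*(-2*d - 20) + b*(d^2 + 15*d + 50) - 2*d^2 - 22*d - 20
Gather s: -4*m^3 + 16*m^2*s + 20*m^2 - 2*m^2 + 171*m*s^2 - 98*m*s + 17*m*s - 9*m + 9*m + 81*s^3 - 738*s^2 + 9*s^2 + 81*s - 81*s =-4*m^3 + 18*m^2 + 81*s^3 + s^2*(171*m - 729) + s*(16*m^2 - 81*m)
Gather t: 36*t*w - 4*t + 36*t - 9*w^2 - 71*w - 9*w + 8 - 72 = t*(36*w + 32) - 9*w^2 - 80*w - 64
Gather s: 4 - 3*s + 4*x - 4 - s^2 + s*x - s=-s^2 + s*(x - 4) + 4*x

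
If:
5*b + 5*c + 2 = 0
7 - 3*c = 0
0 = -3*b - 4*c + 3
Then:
No Solution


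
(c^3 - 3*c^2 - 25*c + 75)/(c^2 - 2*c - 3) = (c^2 - 25)/(c + 1)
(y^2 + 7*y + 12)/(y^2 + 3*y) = (y + 4)/y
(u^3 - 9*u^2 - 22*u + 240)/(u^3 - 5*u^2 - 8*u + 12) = (u^2 - 3*u - 40)/(u^2 + u - 2)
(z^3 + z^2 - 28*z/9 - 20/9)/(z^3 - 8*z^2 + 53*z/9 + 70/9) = (z + 2)/(z - 7)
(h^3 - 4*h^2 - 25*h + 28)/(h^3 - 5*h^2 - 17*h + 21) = (h + 4)/(h + 3)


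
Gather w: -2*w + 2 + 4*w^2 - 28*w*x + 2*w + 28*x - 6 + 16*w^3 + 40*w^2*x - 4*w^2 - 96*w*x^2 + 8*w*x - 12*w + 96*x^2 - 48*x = 16*w^3 + 40*w^2*x + w*(-96*x^2 - 20*x - 12) + 96*x^2 - 20*x - 4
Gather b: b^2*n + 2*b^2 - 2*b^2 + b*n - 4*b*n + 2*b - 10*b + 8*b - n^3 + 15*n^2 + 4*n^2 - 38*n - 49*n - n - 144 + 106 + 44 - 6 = b^2*n - 3*b*n - n^3 + 19*n^2 - 88*n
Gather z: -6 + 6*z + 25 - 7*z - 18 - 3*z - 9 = -4*z - 8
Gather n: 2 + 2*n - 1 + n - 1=3*n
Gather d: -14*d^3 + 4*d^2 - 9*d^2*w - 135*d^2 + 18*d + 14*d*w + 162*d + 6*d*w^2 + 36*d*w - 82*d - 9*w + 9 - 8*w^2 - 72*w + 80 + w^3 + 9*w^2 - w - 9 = -14*d^3 + d^2*(-9*w - 131) + d*(6*w^2 + 50*w + 98) + w^3 + w^2 - 82*w + 80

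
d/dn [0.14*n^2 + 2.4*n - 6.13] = 0.28*n + 2.4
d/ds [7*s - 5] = 7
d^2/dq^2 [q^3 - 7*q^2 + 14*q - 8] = 6*q - 14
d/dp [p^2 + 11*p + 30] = 2*p + 11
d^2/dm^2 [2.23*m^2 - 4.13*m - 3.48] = 4.46000000000000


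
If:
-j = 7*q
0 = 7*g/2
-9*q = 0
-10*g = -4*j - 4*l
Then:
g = 0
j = 0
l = 0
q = 0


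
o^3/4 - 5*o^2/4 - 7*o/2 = o*(o/4 + 1/2)*(o - 7)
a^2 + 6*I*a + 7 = (a - I)*(a + 7*I)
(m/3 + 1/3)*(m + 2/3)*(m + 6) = m^3/3 + 23*m^2/9 + 32*m/9 + 4/3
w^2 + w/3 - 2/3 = (w - 2/3)*(w + 1)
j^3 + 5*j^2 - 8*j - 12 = (j - 2)*(j + 1)*(j + 6)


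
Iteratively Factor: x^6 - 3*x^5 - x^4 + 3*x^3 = (x - 3)*(x^5 - x^3) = x*(x - 3)*(x^4 - x^2) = x^2*(x - 3)*(x^3 - x) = x^3*(x - 3)*(x^2 - 1) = x^3*(x - 3)*(x - 1)*(x + 1)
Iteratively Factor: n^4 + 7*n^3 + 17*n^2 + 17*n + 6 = (n + 3)*(n^3 + 4*n^2 + 5*n + 2) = (n + 2)*(n + 3)*(n^2 + 2*n + 1) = (n + 1)*(n + 2)*(n + 3)*(n + 1)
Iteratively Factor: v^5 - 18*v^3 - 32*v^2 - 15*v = (v + 1)*(v^4 - v^3 - 17*v^2 - 15*v) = (v + 1)^2*(v^3 - 2*v^2 - 15*v) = v*(v + 1)^2*(v^2 - 2*v - 15) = v*(v + 1)^2*(v + 3)*(v - 5)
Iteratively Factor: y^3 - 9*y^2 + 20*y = (y - 4)*(y^2 - 5*y) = (y - 5)*(y - 4)*(y)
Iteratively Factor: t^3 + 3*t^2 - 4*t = (t - 1)*(t^2 + 4*t) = (t - 1)*(t + 4)*(t)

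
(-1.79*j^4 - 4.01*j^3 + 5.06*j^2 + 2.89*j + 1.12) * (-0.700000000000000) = 1.253*j^4 + 2.807*j^3 - 3.542*j^2 - 2.023*j - 0.784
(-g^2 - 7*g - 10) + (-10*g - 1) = -g^2 - 17*g - 11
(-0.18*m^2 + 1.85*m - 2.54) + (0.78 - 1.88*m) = -0.18*m^2 - 0.0299999999999998*m - 1.76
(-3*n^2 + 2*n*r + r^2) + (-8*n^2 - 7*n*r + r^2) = -11*n^2 - 5*n*r + 2*r^2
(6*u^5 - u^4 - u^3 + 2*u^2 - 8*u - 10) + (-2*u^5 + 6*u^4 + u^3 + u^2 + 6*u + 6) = 4*u^5 + 5*u^4 + 3*u^2 - 2*u - 4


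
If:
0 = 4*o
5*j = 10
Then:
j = 2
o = 0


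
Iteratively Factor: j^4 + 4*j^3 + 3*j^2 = (j + 3)*(j^3 + j^2) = j*(j + 3)*(j^2 + j) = j*(j + 1)*(j + 3)*(j)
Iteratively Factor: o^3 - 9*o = (o)*(o^2 - 9) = o*(o + 3)*(o - 3)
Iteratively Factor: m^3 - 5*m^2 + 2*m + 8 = (m - 2)*(m^2 - 3*m - 4) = (m - 2)*(m + 1)*(m - 4)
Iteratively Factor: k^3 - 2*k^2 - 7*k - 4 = (k + 1)*(k^2 - 3*k - 4) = (k - 4)*(k + 1)*(k + 1)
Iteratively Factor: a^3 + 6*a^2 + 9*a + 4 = (a + 1)*(a^2 + 5*a + 4) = (a + 1)^2*(a + 4)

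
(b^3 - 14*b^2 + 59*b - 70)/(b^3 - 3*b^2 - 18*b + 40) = (b - 7)/(b + 4)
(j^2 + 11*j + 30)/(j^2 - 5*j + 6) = (j^2 + 11*j + 30)/(j^2 - 5*j + 6)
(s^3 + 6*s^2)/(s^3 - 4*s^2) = (s + 6)/(s - 4)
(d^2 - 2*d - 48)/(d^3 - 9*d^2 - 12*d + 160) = (d + 6)/(d^2 - d - 20)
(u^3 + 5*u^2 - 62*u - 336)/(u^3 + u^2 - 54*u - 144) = (u + 7)/(u + 3)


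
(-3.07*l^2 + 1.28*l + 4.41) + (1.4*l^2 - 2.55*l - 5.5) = -1.67*l^2 - 1.27*l - 1.09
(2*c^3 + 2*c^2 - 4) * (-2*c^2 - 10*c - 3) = -4*c^5 - 24*c^4 - 26*c^3 + 2*c^2 + 40*c + 12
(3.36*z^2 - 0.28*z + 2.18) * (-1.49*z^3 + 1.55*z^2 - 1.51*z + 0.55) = -5.0064*z^5 + 5.6252*z^4 - 8.7558*z^3 + 5.6498*z^2 - 3.4458*z + 1.199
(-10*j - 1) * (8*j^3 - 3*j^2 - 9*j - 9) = -80*j^4 + 22*j^3 + 93*j^2 + 99*j + 9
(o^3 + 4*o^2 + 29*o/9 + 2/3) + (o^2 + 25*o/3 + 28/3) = o^3 + 5*o^2 + 104*o/9 + 10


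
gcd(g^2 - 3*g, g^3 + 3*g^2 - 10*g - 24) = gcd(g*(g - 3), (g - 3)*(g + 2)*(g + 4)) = g - 3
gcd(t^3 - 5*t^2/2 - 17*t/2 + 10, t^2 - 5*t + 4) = t^2 - 5*t + 4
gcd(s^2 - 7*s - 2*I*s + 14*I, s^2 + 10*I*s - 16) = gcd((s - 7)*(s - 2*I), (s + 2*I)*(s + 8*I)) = 1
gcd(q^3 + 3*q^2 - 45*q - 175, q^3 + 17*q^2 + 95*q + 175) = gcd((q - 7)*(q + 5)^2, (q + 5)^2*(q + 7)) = q^2 + 10*q + 25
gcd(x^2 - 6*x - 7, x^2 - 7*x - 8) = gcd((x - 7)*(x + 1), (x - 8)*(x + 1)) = x + 1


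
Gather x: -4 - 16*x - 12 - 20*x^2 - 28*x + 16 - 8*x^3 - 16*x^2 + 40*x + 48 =-8*x^3 - 36*x^2 - 4*x + 48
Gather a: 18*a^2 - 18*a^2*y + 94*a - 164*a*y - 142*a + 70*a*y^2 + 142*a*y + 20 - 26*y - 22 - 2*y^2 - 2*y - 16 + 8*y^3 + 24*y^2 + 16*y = a^2*(18 - 18*y) + a*(70*y^2 - 22*y - 48) + 8*y^3 + 22*y^2 - 12*y - 18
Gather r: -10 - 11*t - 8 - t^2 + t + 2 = -t^2 - 10*t - 16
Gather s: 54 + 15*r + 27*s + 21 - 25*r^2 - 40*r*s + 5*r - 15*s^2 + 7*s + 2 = -25*r^2 + 20*r - 15*s^2 + s*(34 - 40*r) + 77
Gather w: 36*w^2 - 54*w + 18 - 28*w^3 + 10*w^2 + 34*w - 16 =-28*w^3 + 46*w^2 - 20*w + 2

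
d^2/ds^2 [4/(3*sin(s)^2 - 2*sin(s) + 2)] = 8*(-18*sin(s)^4 + 9*sin(s)^3 + 37*sin(s)^2 - 20*sin(s) - 2)/(3*sin(s)^2 - 2*sin(s) + 2)^3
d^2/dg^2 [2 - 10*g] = 0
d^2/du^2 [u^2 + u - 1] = 2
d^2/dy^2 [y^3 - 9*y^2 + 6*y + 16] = 6*y - 18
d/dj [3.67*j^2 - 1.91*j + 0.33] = 7.34*j - 1.91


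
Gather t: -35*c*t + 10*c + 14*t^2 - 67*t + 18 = 10*c + 14*t^2 + t*(-35*c - 67) + 18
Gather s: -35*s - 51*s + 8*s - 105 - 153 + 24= -78*s - 234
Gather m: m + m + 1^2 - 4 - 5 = 2*m - 8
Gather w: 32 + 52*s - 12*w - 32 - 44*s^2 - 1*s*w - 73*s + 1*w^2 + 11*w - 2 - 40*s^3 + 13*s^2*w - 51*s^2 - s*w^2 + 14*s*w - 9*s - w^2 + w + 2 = -40*s^3 - 95*s^2 - s*w^2 - 30*s + w*(13*s^2 + 13*s)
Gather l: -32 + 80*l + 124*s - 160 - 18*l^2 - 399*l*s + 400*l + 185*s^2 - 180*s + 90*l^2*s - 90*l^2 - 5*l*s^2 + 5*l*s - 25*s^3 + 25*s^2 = l^2*(90*s - 108) + l*(-5*s^2 - 394*s + 480) - 25*s^3 + 210*s^2 - 56*s - 192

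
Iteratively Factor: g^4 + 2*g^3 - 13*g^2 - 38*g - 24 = (g + 2)*(g^3 - 13*g - 12) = (g - 4)*(g + 2)*(g^2 + 4*g + 3) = (g - 4)*(g + 1)*(g + 2)*(g + 3)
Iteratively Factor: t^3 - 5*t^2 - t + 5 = (t - 5)*(t^2 - 1) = (t - 5)*(t + 1)*(t - 1)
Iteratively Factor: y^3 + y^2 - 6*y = (y)*(y^2 + y - 6) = y*(y - 2)*(y + 3)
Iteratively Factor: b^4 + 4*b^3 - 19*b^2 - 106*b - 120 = (b + 2)*(b^3 + 2*b^2 - 23*b - 60) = (b + 2)*(b + 4)*(b^2 - 2*b - 15) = (b - 5)*(b + 2)*(b + 4)*(b + 3)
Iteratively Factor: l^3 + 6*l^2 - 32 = (l + 4)*(l^2 + 2*l - 8) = (l - 2)*(l + 4)*(l + 4)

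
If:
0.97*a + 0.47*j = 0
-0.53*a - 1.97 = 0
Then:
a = -3.72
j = 7.67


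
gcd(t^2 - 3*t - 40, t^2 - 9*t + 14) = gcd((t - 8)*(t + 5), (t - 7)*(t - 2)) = 1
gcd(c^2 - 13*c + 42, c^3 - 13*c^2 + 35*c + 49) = c - 7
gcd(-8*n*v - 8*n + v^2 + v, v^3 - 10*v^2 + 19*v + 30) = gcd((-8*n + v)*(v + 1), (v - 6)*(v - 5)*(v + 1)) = v + 1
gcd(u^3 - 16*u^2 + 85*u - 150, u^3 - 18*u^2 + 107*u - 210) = u^2 - 11*u + 30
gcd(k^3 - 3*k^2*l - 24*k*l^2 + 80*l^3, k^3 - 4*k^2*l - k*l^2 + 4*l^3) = k - 4*l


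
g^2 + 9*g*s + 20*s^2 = (g + 4*s)*(g + 5*s)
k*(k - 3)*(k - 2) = k^3 - 5*k^2 + 6*k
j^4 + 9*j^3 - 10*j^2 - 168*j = j*(j - 4)*(j + 6)*(j + 7)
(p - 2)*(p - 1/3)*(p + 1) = p^3 - 4*p^2/3 - 5*p/3 + 2/3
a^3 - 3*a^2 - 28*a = a*(a - 7)*(a + 4)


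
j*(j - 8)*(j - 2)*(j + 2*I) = j^4 - 10*j^3 + 2*I*j^3 + 16*j^2 - 20*I*j^2 + 32*I*j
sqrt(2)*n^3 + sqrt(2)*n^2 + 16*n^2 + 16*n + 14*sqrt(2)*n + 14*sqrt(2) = (n + sqrt(2))*(n + 7*sqrt(2))*(sqrt(2)*n + sqrt(2))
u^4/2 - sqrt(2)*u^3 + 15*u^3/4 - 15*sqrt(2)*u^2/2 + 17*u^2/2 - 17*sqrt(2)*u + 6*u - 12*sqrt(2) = (u/2 + 1)*(u + 3/2)*(u + 4)*(u - 2*sqrt(2))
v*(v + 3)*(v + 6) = v^3 + 9*v^2 + 18*v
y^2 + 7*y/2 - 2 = (y - 1/2)*(y + 4)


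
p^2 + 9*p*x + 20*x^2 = (p + 4*x)*(p + 5*x)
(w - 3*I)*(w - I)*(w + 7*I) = w^3 + 3*I*w^2 + 25*w - 21*I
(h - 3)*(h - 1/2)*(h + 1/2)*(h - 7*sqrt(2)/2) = h^4 - 7*sqrt(2)*h^3/2 - 3*h^3 - h^2/4 + 21*sqrt(2)*h^2/2 + 3*h/4 + 7*sqrt(2)*h/8 - 21*sqrt(2)/8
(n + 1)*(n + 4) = n^2 + 5*n + 4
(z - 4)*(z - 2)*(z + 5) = z^3 - z^2 - 22*z + 40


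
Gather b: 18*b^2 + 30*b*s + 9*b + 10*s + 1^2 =18*b^2 + b*(30*s + 9) + 10*s + 1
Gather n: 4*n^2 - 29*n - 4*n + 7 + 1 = 4*n^2 - 33*n + 8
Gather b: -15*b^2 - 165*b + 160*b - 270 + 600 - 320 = -15*b^2 - 5*b + 10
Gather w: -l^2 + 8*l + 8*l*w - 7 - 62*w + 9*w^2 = -l^2 + 8*l + 9*w^2 + w*(8*l - 62) - 7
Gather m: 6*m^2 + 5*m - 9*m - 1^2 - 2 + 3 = 6*m^2 - 4*m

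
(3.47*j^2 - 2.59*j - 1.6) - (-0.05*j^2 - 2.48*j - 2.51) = 3.52*j^2 - 0.11*j + 0.91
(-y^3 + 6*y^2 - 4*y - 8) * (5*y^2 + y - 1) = -5*y^5 + 29*y^4 - 13*y^3 - 50*y^2 - 4*y + 8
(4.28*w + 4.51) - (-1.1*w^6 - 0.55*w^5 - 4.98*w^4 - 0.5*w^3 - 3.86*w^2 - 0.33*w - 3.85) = 1.1*w^6 + 0.55*w^5 + 4.98*w^4 + 0.5*w^3 + 3.86*w^2 + 4.61*w + 8.36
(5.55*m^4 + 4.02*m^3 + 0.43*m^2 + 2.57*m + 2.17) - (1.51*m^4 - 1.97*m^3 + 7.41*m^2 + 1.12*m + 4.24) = 4.04*m^4 + 5.99*m^3 - 6.98*m^2 + 1.45*m - 2.07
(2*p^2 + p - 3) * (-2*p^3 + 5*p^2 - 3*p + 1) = -4*p^5 + 8*p^4 + 5*p^3 - 16*p^2 + 10*p - 3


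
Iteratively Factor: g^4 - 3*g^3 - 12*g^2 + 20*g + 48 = (g - 3)*(g^3 - 12*g - 16) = (g - 3)*(g + 2)*(g^2 - 2*g - 8) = (g - 4)*(g - 3)*(g + 2)*(g + 2)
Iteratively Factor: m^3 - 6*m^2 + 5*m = (m - 5)*(m^2 - m) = (m - 5)*(m - 1)*(m)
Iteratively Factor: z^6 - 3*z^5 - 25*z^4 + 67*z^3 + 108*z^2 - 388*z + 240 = (z - 2)*(z^5 - z^4 - 27*z^3 + 13*z^2 + 134*z - 120) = (z - 2)^2*(z^4 + z^3 - 25*z^2 - 37*z + 60) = (z - 2)^2*(z + 4)*(z^3 - 3*z^2 - 13*z + 15) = (z - 2)^2*(z - 1)*(z + 4)*(z^2 - 2*z - 15) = (z - 5)*(z - 2)^2*(z - 1)*(z + 4)*(z + 3)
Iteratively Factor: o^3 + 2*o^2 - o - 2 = (o + 2)*(o^2 - 1) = (o + 1)*(o + 2)*(o - 1)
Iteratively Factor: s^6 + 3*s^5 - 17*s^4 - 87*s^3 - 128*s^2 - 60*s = (s + 2)*(s^5 + s^4 - 19*s^3 - 49*s^2 - 30*s) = s*(s + 2)*(s^4 + s^3 - 19*s^2 - 49*s - 30) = s*(s + 1)*(s + 2)*(s^3 - 19*s - 30) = s*(s - 5)*(s + 1)*(s + 2)*(s^2 + 5*s + 6) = s*(s - 5)*(s + 1)*(s + 2)*(s + 3)*(s + 2)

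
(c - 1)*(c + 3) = c^2 + 2*c - 3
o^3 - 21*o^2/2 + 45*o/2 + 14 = (o - 7)*(o - 4)*(o + 1/2)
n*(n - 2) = n^2 - 2*n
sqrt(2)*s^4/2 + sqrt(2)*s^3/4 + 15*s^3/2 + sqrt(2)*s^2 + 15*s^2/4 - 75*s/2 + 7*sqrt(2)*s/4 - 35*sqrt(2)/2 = (s - 2)*(s + 5/2)*(s + 7*sqrt(2))*(sqrt(2)*s/2 + 1/2)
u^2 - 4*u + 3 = (u - 3)*(u - 1)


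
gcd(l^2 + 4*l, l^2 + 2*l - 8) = l + 4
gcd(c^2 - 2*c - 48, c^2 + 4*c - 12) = c + 6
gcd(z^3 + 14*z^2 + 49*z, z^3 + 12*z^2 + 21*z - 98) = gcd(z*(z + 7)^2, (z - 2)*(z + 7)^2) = z^2 + 14*z + 49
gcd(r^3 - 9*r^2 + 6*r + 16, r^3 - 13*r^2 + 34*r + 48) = r^2 - 7*r - 8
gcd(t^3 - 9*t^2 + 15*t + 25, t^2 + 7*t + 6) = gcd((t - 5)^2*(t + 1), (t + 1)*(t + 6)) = t + 1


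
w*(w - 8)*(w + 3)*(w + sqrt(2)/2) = w^4 - 5*w^3 + sqrt(2)*w^3/2 - 24*w^2 - 5*sqrt(2)*w^2/2 - 12*sqrt(2)*w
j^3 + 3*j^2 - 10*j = j*(j - 2)*(j + 5)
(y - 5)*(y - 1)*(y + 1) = y^3 - 5*y^2 - y + 5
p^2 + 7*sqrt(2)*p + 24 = (p + 3*sqrt(2))*(p + 4*sqrt(2))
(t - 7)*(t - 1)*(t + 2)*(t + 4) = t^4 - 2*t^3 - 33*t^2 - 22*t + 56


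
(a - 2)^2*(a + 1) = a^3 - 3*a^2 + 4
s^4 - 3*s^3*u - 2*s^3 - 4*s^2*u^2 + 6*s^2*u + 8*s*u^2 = s*(s - 2)*(s - 4*u)*(s + u)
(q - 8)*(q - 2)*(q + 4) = q^3 - 6*q^2 - 24*q + 64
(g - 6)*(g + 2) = g^2 - 4*g - 12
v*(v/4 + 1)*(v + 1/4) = v^3/4 + 17*v^2/16 + v/4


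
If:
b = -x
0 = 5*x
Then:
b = 0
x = 0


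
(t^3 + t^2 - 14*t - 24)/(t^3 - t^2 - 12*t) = (t + 2)/t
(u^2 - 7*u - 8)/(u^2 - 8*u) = (u + 1)/u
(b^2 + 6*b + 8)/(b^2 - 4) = (b + 4)/(b - 2)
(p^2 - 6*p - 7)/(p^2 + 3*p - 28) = (p^2 - 6*p - 7)/(p^2 + 3*p - 28)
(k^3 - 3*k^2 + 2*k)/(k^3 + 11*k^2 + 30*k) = (k^2 - 3*k + 2)/(k^2 + 11*k + 30)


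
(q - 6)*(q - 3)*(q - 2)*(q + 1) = q^4 - 10*q^3 + 25*q^2 - 36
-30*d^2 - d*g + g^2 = (-6*d + g)*(5*d + g)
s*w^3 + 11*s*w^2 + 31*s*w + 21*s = (w + 3)*(w + 7)*(s*w + s)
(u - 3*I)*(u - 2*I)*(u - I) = u^3 - 6*I*u^2 - 11*u + 6*I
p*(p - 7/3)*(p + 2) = p^3 - p^2/3 - 14*p/3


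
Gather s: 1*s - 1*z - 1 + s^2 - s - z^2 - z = s^2 - z^2 - 2*z - 1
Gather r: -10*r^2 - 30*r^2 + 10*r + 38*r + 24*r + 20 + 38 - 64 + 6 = -40*r^2 + 72*r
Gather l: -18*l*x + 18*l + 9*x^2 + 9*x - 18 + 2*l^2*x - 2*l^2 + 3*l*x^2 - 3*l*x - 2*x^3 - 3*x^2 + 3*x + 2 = l^2*(2*x - 2) + l*(3*x^2 - 21*x + 18) - 2*x^3 + 6*x^2 + 12*x - 16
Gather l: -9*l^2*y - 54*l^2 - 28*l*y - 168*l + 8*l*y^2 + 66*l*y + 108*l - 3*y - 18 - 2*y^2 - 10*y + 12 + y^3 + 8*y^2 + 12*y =l^2*(-9*y - 54) + l*(8*y^2 + 38*y - 60) + y^3 + 6*y^2 - y - 6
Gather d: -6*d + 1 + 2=3 - 6*d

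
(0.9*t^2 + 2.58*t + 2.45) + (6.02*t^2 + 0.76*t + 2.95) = 6.92*t^2 + 3.34*t + 5.4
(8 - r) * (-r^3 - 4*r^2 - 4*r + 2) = r^4 - 4*r^3 - 28*r^2 - 34*r + 16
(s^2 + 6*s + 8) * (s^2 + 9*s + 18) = s^4 + 15*s^3 + 80*s^2 + 180*s + 144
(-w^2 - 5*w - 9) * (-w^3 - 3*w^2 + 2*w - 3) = w^5 + 8*w^4 + 22*w^3 + 20*w^2 - 3*w + 27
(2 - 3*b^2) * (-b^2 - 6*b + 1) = 3*b^4 + 18*b^3 - 5*b^2 - 12*b + 2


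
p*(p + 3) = p^2 + 3*p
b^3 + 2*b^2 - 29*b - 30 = (b - 5)*(b + 1)*(b + 6)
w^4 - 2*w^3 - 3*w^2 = w^2*(w - 3)*(w + 1)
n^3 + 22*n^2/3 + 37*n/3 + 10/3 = (n + 1/3)*(n + 2)*(n + 5)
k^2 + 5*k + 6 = (k + 2)*(k + 3)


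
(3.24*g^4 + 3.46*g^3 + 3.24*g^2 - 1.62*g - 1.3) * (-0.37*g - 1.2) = -1.1988*g^5 - 5.1682*g^4 - 5.3508*g^3 - 3.2886*g^2 + 2.425*g + 1.56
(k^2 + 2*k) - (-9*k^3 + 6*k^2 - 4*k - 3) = 9*k^3 - 5*k^2 + 6*k + 3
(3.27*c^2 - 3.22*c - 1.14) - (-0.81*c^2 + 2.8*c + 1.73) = 4.08*c^2 - 6.02*c - 2.87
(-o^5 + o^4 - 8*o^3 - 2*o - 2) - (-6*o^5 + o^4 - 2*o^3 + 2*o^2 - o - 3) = 5*o^5 - 6*o^3 - 2*o^2 - o + 1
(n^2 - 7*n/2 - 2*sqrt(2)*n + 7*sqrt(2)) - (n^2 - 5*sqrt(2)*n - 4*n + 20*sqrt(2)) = n/2 + 3*sqrt(2)*n - 13*sqrt(2)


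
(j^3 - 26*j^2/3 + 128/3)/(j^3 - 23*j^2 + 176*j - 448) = (3*j^2 - 2*j - 16)/(3*(j^2 - 15*j + 56))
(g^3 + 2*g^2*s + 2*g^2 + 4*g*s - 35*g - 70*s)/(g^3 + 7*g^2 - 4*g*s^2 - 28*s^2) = (5 - g)/(-g + 2*s)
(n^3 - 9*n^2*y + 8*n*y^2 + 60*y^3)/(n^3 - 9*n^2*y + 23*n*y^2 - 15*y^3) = (n^2 - 4*n*y - 12*y^2)/(n^2 - 4*n*y + 3*y^2)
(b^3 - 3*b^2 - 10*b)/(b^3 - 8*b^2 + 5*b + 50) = b/(b - 5)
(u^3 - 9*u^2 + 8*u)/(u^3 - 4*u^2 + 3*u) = (u - 8)/(u - 3)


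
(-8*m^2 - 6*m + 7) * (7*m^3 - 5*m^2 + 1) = -56*m^5 - 2*m^4 + 79*m^3 - 43*m^2 - 6*m + 7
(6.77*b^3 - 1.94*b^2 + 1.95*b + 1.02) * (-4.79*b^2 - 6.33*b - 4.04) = -32.4283*b^5 - 33.5615*b^4 - 24.4111*b^3 - 9.3917*b^2 - 14.3346*b - 4.1208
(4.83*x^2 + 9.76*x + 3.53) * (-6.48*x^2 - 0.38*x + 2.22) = -31.2984*x^4 - 65.0802*x^3 - 15.8606*x^2 + 20.3258*x + 7.8366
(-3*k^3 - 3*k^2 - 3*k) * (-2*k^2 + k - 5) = 6*k^5 + 3*k^4 + 18*k^3 + 12*k^2 + 15*k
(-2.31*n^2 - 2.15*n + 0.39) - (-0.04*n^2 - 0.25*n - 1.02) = -2.27*n^2 - 1.9*n + 1.41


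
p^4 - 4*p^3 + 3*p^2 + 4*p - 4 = (p - 2)^2*(p - 1)*(p + 1)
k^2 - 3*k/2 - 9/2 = (k - 3)*(k + 3/2)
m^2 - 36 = (m - 6)*(m + 6)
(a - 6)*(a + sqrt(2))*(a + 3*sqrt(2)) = a^3 - 6*a^2 + 4*sqrt(2)*a^2 - 24*sqrt(2)*a + 6*a - 36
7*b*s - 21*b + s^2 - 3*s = (7*b + s)*(s - 3)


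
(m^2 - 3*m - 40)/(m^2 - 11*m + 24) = (m + 5)/(m - 3)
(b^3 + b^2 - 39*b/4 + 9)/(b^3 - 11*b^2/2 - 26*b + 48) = (b - 3/2)/(b - 8)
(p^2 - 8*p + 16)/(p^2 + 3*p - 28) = (p - 4)/(p + 7)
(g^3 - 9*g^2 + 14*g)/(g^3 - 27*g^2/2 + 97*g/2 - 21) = 2*g*(g - 2)/(2*g^2 - 13*g + 6)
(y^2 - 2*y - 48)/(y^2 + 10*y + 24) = (y - 8)/(y + 4)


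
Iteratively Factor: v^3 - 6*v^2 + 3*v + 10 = (v + 1)*(v^2 - 7*v + 10) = (v - 5)*(v + 1)*(v - 2)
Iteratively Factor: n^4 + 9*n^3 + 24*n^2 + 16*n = (n + 4)*(n^3 + 5*n^2 + 4*n) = (n + 1)*(n + 4)*(n^2 + 4*n) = (n + 1)*(n + 4)^2*(n)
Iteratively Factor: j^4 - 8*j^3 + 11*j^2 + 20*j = (j + 1)*(j^3 - 9*j^2 + 20*j) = (j - 5)*(j + 1)*(j^2 - 4*j) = (j - 5)*(j - 4)*(j + 1)*(j)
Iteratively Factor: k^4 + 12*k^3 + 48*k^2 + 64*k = (k + 4)*(k^3 + 8*k^2 + 16*k) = (k + 4)^2*(k^2 + 4*k) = k*(k + 4)^2*(k + 4)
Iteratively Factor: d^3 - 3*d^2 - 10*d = (d)*(d^2 - 3*d - 10) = d*(d + 2)*(d - 5)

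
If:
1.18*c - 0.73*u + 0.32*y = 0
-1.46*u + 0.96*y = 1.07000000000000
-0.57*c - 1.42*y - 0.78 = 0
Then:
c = -0.50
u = -0.96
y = -0.35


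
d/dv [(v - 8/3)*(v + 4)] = 2*v + 4/3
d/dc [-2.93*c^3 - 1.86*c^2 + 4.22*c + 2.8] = -8.79*c^2 - 3.72*c + 4.22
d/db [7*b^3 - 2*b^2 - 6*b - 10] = 21*b^2 - 4*b - 6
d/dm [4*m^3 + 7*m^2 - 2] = 2*m*(6*m + 7)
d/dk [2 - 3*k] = -3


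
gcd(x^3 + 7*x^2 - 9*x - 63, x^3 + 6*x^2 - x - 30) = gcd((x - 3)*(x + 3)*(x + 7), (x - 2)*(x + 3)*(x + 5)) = x + 3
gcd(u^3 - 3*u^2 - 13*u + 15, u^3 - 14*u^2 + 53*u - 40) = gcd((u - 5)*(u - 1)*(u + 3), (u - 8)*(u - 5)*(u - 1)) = u^2 - 6*u + 5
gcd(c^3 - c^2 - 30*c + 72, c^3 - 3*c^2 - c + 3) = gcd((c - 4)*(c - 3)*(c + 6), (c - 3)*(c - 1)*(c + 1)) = c - 3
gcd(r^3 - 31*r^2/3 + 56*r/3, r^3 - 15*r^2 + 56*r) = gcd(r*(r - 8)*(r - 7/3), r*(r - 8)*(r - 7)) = r^2 - 8*r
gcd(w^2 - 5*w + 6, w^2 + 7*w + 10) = 1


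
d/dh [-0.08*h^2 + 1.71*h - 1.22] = 1.71 - 0.16*h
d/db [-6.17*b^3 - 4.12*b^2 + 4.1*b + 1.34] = -18.51*b^2 - 8.24*b + 4.1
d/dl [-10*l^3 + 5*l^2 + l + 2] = -30*l^2 + 10*l + 1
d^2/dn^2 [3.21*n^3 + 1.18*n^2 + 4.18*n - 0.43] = 19.26*n + 2.36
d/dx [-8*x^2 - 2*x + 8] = -16*x - 2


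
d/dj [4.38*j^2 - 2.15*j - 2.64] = 8.76*j - 2.15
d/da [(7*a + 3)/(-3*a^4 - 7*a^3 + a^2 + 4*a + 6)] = (-21*a^4 - 49*a^3 + 7*a^2 + 28*a + (7*a + 3)*(12*a^3 + 21*a^2 - 2*a - 4) + 42)/(-3*a^4 - 7*a^3 + a^2 + 4*a + 6)^2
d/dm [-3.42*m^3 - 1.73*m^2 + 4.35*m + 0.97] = -10.26*m^2 - 3.46*m + 4.35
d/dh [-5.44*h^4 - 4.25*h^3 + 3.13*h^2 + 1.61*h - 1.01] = -21.76*h^3 - 12.75*h^2 + 6.26*h + 1.61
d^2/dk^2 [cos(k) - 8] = -cos(k)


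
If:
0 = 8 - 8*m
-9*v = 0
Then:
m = 1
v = 0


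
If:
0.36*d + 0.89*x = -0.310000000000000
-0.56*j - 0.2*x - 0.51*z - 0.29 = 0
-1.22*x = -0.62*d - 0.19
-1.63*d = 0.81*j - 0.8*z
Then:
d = -0.55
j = 0.29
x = -0.12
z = -0.83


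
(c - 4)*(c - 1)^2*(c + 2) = c^4 - 4*c^3 - 3*c^2 + 14*c - 8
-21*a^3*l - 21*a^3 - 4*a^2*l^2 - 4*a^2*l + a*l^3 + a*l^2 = (-7*a + l)*(3*a + l)*(a*l + a)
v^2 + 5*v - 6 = (v - 1)*(v + 6)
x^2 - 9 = (x - 3)*(x + 3)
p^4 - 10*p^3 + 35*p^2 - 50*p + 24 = (p - 4)*(p - 3)*(p - 2)*(p - 1)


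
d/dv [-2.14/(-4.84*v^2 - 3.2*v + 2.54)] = (-20.7152*v - 6.848)/(4.84*v^2 + 3.2*v - 2.54)^2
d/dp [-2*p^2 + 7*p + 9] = 7 - 4*p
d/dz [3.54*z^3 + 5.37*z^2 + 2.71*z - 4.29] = 10.62*z^2 + 10.74*z + 2.71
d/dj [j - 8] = 1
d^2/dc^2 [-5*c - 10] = 0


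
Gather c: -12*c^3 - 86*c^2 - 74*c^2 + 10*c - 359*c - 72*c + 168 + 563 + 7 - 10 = -12*c^3 - 160*c^2 - 421*c + 728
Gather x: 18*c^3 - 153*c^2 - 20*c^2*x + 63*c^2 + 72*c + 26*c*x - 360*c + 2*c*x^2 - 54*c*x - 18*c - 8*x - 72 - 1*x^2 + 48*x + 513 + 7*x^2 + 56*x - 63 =18*c^3 - 90*c^2 - 306*c + x^2*(2*c + 6) + x*(-20*c^2 - 28*c + 96) + 378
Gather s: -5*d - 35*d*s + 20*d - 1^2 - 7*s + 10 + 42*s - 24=15*d + s*(35 - 35*d) - 15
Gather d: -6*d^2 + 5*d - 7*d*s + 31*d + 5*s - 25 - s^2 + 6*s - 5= -6*d^2 + d*(36 - 7*s) - s^2 + 11*s - 30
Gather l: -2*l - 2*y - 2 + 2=-2*l - 2*y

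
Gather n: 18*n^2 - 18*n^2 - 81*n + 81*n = 0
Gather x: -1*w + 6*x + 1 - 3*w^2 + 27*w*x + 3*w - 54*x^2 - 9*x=-3*w^2 + 2*w - 54*x^2 + x*(27*w - 3) + 1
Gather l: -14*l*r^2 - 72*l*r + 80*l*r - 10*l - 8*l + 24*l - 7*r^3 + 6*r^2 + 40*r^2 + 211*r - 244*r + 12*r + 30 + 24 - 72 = l*(-14*r^2 + 8*r + 6) - 7*r^3 + 46*r^2 - 21*r - 18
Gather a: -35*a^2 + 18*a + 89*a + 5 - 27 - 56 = -35*a^2 + 107*a - 78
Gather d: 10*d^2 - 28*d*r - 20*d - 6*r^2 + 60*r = 10*d^2 + d*(-28*r - 20) - 6*r^2 + 60*r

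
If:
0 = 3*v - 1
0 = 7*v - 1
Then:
No Solution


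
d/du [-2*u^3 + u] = 1 - 6*u^2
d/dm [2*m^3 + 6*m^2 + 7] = 6*m*(m + 2)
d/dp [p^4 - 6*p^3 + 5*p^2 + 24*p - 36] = 4*p^3 - 18*p^2 + 10*p + 24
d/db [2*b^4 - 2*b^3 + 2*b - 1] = 8*b^3 - 6*b^2 + 2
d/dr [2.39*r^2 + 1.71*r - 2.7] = 4.78*r + 1.71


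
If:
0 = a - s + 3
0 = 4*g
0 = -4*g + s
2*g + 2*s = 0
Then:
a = -3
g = 0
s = 0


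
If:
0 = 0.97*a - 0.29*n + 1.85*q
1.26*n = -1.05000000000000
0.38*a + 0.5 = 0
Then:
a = -1.32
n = -0.83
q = 0.56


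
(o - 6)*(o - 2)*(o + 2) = o^3 - 6*o^2 - 4*o + 24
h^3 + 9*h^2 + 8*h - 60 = (h - 2)*(h + 5)*(h + 6)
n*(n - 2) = n^2 - 2*n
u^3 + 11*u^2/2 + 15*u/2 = u*(u + 5/2)*(u + 3)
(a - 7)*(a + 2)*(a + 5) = a^3 - 39*a - 70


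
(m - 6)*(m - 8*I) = m^2 - 6*m - 8*I*m + 48*I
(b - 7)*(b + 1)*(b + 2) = b^3 - 4*b^2 - 19*b - 14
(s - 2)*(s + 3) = s^2 + s - 6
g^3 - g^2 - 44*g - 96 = (g - 8)*(g + 3)*(g + 4)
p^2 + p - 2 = (p - 1)*(p + 2)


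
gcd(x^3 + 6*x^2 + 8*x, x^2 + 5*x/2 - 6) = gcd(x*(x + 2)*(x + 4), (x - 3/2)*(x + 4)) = x + 4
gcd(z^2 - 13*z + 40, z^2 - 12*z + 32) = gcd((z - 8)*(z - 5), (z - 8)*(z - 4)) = z - 8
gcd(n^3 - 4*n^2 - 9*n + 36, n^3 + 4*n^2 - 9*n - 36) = n^2 - 9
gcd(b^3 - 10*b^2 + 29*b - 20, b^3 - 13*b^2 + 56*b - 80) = b^2 - 9*b + 20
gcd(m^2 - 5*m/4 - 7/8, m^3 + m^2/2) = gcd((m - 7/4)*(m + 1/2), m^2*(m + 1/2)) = m + 1/2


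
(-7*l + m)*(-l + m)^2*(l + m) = -7*l^4 + 8*l^3*m + 6*l^2*m^2 - 8*l*m^3 + m^4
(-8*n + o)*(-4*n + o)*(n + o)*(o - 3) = 32*n^3*o - 96*n^3 + 20*n^2*o^2 - 60*n^2*o - 11*n*o^3 + 33*n*o^2 + o^4 - 3*o^3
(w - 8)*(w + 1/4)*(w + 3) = w^3 - 19*w^2/4 - 101*w/4 - 6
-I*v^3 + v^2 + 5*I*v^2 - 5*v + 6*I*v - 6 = (v - 6)*(v + 1)*(-I*v + 1)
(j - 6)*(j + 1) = j^2 - 5*j - 6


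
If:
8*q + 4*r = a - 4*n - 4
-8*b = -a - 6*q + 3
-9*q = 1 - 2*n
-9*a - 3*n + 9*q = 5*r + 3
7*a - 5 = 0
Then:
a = 5/7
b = -533/3136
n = 1873/1568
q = 121/784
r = -3645/1568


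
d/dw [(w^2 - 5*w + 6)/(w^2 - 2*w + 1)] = (3*w - 7)/(w^3 - 3*w^2 + 3*w - 1)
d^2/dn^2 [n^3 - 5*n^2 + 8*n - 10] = 6*n - 10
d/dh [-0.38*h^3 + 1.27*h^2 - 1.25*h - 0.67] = -1.14*h^2 + 2.54*h - 1.25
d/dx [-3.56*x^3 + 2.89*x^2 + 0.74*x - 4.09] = -10.68*x^2 + 5.78*x + 0.74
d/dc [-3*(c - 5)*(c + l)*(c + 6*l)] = -9*c^2 - 42*c*l + 30*c - 18*l^2 + 105*l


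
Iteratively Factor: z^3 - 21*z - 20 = (z + 4)*(z^2 - 4*z - 5) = (z + 1)*(z + 4)*(z - 5)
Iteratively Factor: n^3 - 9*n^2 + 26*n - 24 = (n - 3)*(n^2 - 6*n + 8) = (n - 3)*(n - 2)*(n - 4)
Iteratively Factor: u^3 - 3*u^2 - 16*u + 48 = (u + 4)*(u^2 - 7*u + 12) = (u - 4)*(u + 4)*(u - 3)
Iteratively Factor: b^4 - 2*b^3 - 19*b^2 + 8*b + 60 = (b - 5)*(b^3 + 3*b^2 - 4*b - 12) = (b - 5)*(b - 2)*(b^2 + 5*b + 6) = (b - 5)*(b - 2)*(b + 2)*(b + 3)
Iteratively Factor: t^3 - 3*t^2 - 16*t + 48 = (t + 4)*(t^2 - 7*t + 12) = (t - 3)*(t + 4)*(t - 4)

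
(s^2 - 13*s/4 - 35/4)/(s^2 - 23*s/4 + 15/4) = (4*s + 7)/(4*s - 3)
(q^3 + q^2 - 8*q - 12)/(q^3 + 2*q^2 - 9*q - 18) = (q + 2)/(q + 3)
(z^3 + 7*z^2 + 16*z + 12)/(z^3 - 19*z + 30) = (z^3 + 7*z^2 + 16*z + 12)/(z^3 - 19*z + 30)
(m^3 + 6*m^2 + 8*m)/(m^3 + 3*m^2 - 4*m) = (m + 2)/(m - 1)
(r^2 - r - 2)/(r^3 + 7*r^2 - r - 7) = (r - 2)/(r^2 + 6*r - 7)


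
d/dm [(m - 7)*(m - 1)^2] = 3*(m - 5)*(m - 1)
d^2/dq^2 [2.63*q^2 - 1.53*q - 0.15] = 5.26000000000000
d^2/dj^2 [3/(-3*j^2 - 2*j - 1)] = 6*(9*j^2 + 6*j - 4*(3*j + 1)^2 + 3)/(3*j^2 + 2*j + 1)^3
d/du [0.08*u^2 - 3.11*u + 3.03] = 0.16*u - 3.11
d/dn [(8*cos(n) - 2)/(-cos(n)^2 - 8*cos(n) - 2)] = 4*(cos(n) - cos(2*n) + 7)*sin(n)/(cos(n)^2 + 8*cos(n) + 2)^2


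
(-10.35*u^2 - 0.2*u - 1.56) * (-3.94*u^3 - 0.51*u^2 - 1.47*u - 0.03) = 40.779*u^5 + 6.0665*u^4 + 21.4629*u^3 + 1.4001*u^2 + 2.2992*u + 0.0468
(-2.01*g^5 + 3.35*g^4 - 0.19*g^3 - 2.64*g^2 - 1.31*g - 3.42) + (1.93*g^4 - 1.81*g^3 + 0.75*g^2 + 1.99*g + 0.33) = -2.01*g^5 + 5.28*g^4 - 2.0*g^3 - 1.89*g^2 + 0.68*g - 3.09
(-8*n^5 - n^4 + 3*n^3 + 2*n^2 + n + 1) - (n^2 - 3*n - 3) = -8*n^5 - n^4 + 3*n^3 + n^2 + 4*n + 4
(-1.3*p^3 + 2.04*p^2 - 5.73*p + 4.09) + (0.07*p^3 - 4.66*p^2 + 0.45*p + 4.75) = -1.23*p^3 - 2.62*p^2 - 5.28*p + 8.84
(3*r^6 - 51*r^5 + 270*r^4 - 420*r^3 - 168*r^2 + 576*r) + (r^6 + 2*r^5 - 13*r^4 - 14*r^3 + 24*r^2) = 4*r^6 - 49*r^5 + 257*r^4 - 434*r^3 - 144*r^2 + 576*r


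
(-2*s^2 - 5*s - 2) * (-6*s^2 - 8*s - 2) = 12*s^4 + 46*s^3 + 56*s^2 + 26*s + 4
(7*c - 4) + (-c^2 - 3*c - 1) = -c^2 + 4*c - 5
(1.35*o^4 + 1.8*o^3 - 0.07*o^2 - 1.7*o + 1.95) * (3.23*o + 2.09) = 4.3605*o^5 + 8.6355*o^4 + 3.5359*o^3 - 5.6373*o^2 + 2.7455*o + 4.0755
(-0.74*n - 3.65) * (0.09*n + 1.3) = -0.0666*n^2 - 1.2905*n - 4.745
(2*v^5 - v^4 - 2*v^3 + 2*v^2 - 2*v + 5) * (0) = 0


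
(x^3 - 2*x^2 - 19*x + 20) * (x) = x^4 - 2*x^3 - 19*x^2 + 20*x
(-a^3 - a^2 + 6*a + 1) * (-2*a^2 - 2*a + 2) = 2*a^5 + 4*a^4 - 12*a^3 - 16*a^2 + 10*a + 2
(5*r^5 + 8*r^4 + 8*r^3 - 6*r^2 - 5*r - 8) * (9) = 45*r^5 + 72*r^4 + 72*r^3 - 54*r^2 - 45*r - 72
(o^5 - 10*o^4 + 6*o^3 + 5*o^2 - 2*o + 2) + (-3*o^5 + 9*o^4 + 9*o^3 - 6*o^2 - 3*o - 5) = -2*o^5 - o^4 + 15*o^3 - o^2 - 5*o - 3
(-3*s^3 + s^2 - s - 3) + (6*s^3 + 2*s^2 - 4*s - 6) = 3*s^3 + 3*s^2 - 5*s - 9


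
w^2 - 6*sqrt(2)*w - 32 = (w - 8*sqrt(2))*(w + 2*sqrt(2))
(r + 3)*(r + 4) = r^2 + 7*r + 12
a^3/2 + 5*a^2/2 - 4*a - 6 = (a/2 + 1/2)*(a - 2)*(a + 6)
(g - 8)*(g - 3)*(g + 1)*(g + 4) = g^4 - 6*g^3 - 27*g^2 + 76*g + 96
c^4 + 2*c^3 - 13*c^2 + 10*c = c*(c - 2)*(c - 1)*(c + 5)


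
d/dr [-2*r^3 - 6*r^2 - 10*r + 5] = -6*r^2 - 12*r - 10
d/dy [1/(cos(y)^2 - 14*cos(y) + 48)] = 2*(cos(y) - 7)*sin(y)/(cos(y)^2 - 14*cos(y) + 48)^2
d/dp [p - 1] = 1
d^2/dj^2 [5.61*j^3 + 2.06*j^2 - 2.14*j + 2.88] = 33.66*j + 4.12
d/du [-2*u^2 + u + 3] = 1 - 4*u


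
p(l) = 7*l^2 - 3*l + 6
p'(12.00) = 165.00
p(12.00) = 978.00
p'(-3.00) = -45.00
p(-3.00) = 78.00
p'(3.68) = 48.52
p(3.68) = 89.76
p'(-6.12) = -88.68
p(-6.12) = 286.54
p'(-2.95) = -44.30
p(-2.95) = 75.77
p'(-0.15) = -5.10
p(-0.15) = 6.61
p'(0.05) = -2.30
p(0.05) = 5.87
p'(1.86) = 23.04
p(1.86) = 24.64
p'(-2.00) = -31.00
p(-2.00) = 40.00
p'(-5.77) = -83.78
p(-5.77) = 256.36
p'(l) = 14*l - 3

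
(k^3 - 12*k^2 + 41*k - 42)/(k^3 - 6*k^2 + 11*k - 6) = (k - 7)/(k - 1)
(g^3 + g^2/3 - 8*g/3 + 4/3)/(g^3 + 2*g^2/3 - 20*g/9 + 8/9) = 3*(g - 1)/(3*g - 2)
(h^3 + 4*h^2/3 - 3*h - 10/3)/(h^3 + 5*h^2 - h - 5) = (3*h^2 + h - 10)/(3*(h^2 + 4*h - 5))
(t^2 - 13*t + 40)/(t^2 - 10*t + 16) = (t - 5)/(t - 2)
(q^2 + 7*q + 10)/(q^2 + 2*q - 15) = (q + 2)/(q - 3)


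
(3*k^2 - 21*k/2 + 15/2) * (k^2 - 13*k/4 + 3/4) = 3*k^4 - 81*k^3/4 + 351*k^2/8 - 129*k/4 + 45/8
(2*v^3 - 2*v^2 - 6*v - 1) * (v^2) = 2*v^5 - 2*v^4 - 6*v^3 - v^2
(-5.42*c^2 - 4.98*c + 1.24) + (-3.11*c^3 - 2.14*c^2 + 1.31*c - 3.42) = -3.11*c^3 - 7.56*c^2 - 3.67*c - 2.18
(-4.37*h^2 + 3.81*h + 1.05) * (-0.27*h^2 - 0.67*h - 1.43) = 1.1799*h^4 + 1.8992*h^3 + 3.4129*h^2 - 6.1518*h - 1.5015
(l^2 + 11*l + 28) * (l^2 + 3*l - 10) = l^4 + 14*l^3 + 51*l^2 - 26*l - 280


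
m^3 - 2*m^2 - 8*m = m*(m - 4)*(m + 2)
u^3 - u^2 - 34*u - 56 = (u - 7)*(u + 2)*(u + 4)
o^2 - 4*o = o*(o - 4)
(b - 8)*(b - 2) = b^2 - 10*b + 16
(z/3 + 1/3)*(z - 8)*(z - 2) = z^3/3 - 3*z^2 + 2*z + 16/3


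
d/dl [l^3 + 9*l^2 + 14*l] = 3*l^2 + 18*l + 14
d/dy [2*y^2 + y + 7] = 4*y + 1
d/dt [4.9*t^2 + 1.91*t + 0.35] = 9.8*t + 1.91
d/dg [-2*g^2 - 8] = -4*g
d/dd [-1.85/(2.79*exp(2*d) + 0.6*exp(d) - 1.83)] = (10.323*exp(d) + 1.11)*exp(d)/(2.79*exp(2*d) + 0.6*exp(d) - 1.83)^2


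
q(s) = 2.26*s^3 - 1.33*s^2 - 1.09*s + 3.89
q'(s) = 6.78*s^2 - 2.66*s - 1.09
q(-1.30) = -1.91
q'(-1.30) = 13.83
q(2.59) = 31.41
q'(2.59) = 37.50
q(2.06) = 15.76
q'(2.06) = 22.20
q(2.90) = 44.66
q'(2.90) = 48.22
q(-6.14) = -562.69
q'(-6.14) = 270.85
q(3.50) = 80.68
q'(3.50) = 72.66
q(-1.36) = -2.77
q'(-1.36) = 15.07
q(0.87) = 3.42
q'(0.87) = 1.73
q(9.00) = 1533.89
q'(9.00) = 524.15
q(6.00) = 437.63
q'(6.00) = 227.03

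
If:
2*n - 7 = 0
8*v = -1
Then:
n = 7/2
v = -1/8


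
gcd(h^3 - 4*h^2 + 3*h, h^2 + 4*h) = h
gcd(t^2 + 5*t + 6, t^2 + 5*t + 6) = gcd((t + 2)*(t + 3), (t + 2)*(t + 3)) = t^2 + 5*t + 6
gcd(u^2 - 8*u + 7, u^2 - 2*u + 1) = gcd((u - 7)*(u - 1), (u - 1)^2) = u - 1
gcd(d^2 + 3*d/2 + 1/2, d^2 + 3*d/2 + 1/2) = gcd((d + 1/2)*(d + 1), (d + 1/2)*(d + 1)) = d^2 + 3*d/2 + 1/2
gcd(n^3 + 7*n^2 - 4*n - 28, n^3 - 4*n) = n^2 - 4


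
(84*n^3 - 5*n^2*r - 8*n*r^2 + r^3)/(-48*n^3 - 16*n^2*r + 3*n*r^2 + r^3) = (-7*n + r)/(4*n + r)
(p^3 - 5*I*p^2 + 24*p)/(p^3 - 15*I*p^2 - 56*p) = (p + 3*I)/(p - 7*I)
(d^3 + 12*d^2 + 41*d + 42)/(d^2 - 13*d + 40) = (d^3 + 12*d^2 + 41*d + 42)/(d^2 - 13*d + 40)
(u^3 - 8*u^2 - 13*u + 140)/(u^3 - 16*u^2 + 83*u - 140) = (u + 4)/(u - 4)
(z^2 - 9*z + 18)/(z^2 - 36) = (z - 3)/(z + 6)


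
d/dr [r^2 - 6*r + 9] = 2*r - 6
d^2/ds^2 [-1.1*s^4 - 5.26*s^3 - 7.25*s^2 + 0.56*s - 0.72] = -13.2*s^2 - 31.56*s - 14.5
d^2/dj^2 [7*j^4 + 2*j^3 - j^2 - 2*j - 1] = 84*j^2 + 12*j - 2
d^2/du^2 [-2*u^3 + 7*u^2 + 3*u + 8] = 14 - 12*u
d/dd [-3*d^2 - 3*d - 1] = -6*d - 3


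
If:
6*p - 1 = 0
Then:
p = 1/6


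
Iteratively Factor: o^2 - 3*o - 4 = (o - 4)*(o + 1)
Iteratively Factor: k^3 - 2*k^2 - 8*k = (k + 2)*(k^2 - 4*k) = k*(k + 2)*(k - 4)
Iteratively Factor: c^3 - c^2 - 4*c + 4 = (c - 1)*(c^2 - 4) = (c - 2)*(c - 1)*(c + 2)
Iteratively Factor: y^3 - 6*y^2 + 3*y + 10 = (y - 5)*(y^2 - y - 2) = (y - 5)*(y + 1)*(y - 2)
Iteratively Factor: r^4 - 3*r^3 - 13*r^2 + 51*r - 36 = (r - 1)*(r^3 - 2*r^2 - 15*r + 36) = (r - 3)*(r - 1)*(r^2 + r - 12) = (r - 3)*(r - 1)*(r + 4)*(r - 3)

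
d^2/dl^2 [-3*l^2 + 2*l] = -6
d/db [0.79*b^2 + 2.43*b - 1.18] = 1.58*b + 2.43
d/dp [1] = 0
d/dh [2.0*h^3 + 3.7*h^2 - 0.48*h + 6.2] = 6.0*h^2 + 7.4*h - 0.48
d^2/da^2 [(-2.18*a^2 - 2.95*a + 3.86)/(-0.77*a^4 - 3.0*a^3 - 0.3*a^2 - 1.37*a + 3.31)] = (7.755132*a^8 + 51.20346*a^7 + 101.49296*a^6 - 131.705484*a^5 - 356.082426*a^4 + 356.055284*a^3 + 149.182656*a^2 - 221.92146*a + 52.367698)/(0.456533*a^12 + 5.3361*a^11 + 21.32361*a^10 + 33.594819*a^9 + 21.408603*a^8 - 6.17777999999999*a^7 - 82.197021*a^6 - 21.562314*a^5 - 55.520499*a^4 + 93.013793*a^3 - 8.777127*a^2 + 45.029571*a - 36.264691)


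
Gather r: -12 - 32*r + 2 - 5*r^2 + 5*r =-5*r^2 - 27*r - 10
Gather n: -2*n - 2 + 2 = -2*n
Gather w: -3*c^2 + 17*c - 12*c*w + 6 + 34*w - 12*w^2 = -3*c^2 + 17*c - 12*w^2 + w*(34 - 12*c) + 6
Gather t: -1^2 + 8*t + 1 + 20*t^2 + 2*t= 20*t^2 + 10*t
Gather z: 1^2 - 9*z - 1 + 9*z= 0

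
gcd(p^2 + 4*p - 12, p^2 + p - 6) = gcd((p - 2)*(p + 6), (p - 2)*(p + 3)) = p - 2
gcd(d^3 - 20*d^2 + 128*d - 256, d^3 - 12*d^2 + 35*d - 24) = d - 8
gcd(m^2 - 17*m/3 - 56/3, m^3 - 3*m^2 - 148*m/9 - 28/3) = m + 7/3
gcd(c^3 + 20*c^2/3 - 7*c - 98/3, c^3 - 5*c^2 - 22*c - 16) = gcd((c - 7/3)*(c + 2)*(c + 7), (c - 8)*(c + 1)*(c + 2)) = c + 2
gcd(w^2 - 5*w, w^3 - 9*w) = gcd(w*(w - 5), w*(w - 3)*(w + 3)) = w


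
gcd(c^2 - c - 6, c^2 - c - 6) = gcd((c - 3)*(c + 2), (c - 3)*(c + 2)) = c^2 - c - 6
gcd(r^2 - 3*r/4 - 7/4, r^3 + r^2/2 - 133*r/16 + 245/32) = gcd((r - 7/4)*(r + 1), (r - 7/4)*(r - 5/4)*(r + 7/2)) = r - 7/4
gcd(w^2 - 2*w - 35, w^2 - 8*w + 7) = w - 7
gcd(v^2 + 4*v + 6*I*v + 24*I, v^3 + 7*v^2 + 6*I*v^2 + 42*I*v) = v + 6*I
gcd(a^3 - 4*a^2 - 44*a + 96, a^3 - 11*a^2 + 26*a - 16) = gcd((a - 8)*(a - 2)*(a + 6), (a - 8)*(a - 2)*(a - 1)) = a^2 - 10*a + 16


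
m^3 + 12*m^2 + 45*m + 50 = (m + 2)*(m + 5)^2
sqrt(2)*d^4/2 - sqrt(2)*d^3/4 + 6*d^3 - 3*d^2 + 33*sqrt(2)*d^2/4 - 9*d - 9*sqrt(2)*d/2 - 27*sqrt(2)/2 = (d - 3/2)*(d + 3*sqrt(2))^2*(sqrt(2)*d/2 + sqrt(2)/2)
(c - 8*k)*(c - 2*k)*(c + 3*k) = c^3 - 7*c^2*k - 14*c*k^2 + 48*k^3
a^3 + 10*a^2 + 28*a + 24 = (a + 2)^2*(a + 6)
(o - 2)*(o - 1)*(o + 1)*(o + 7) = o^4 + 5*o^3 - 15*o^2 - 5*o + 14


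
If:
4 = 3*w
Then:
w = 4/3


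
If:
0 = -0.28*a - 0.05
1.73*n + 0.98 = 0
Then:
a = -0.18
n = -0.57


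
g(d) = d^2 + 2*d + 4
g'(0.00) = 2.00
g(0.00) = 4.00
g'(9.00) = 20.00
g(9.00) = 103.00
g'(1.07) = 4.14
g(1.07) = 7.28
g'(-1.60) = -1.20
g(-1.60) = 3.36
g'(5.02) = 12.04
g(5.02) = 39.24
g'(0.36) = 2.72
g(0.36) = 4.85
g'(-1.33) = -0.66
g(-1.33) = 3.11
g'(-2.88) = -3.76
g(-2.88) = 6.53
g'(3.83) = 9.66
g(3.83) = 26.33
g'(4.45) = 10.90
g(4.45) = 32.70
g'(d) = 2*d + 2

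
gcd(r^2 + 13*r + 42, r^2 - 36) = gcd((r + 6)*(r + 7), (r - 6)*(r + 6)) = r + 6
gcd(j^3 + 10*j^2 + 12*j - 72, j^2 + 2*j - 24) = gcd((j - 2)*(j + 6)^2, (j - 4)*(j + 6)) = j + 6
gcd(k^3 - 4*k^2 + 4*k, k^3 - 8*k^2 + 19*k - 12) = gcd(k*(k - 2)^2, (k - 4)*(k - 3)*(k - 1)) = 1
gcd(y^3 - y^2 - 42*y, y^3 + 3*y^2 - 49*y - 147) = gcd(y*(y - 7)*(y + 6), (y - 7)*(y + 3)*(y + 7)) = y - 7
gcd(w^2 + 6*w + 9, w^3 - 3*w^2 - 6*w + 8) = 1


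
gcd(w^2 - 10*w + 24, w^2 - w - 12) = w - 4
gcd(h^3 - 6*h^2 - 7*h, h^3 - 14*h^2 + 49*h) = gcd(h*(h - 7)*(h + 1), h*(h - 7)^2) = h^2 - 7*h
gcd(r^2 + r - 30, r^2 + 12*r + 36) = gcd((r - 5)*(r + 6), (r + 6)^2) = r + 6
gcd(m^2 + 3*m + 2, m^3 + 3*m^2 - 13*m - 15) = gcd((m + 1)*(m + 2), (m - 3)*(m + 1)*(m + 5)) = m + 1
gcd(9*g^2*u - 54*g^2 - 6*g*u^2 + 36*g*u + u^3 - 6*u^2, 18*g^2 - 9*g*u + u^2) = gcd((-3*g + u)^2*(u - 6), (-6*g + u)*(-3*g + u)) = -3*g + u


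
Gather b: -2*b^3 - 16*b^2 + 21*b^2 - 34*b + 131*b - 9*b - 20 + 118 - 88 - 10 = -2*b^3 + 5*b^2 + 88*b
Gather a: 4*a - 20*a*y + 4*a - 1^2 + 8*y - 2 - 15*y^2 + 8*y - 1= a*(8 - 20*y) - 15*y^2 + 16*y - 4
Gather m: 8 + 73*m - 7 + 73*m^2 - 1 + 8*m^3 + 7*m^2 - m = 8*m^3 + 80*m^2 + 72*m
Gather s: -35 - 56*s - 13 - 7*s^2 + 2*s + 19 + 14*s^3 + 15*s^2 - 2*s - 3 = 14*s^3 + 8*s^2 - 56*s - 32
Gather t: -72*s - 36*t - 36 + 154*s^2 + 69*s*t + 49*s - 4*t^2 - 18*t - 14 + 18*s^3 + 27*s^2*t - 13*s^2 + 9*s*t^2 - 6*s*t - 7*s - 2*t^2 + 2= 18*s^3 + 141*s^2 - 30*s + t^2*(9*s - 6) + t*(27*s^2 + 63*s - 54) - 48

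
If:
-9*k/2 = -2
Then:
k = 4/9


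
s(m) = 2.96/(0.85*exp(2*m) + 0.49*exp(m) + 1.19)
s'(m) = 2.96*(-1.7*exp(2*m) - 0.49*exp(m))/(0.85*exp(2*m) + 0.49*exp(m) + 1.19)^2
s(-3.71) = 2.46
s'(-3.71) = -0.03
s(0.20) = 0.97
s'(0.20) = -0.99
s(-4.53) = 2.48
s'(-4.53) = -0.01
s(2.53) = 0.02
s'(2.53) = -0.04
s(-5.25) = 2.48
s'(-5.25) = -0.01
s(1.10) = 0.29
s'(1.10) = -0.47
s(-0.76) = 1.84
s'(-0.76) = -0.69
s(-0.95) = 1.96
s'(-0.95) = -0.58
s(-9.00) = 2.49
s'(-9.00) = 0.00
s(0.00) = 1.17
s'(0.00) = -1.01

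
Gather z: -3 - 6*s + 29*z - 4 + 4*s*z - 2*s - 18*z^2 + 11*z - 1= -8*s - 18*z^2 + z*(4*s + 40) - 8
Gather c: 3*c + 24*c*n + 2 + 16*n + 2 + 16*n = c*(24*n + 3) + 32*n + 4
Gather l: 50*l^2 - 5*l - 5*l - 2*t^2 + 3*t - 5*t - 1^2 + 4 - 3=50*l^2 - 10*l - 2*t^2 - 2*t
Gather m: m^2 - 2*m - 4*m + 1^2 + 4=m^2 - 6*m + 5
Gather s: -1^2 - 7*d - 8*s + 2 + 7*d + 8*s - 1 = 0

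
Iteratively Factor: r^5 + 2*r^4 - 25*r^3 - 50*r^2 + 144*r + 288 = (r + 3)*(r^4 - r^3 - 22*r^2 + 16*r + 96) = (r + 2)*(r + 3)*(r^3 - 3*r^2 - 16*r + 48) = (r - 3)*(r + 2)*(r + 3)*(r^2 - 16) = (r - 4)*(r - 3)*(r + 2)*(r + 3)*(r + 4)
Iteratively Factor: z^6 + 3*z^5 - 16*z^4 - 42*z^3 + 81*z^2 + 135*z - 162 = (z - 1)*(z^5 + 4*z^4 - 12*z^3 - 54*z^2 + 27*z + 162) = (z - 1)*(z + 3)*(z^4 + z^3 - 15*z^2 - 9*z + 54) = (z - 2)*(z - 1)*(z + 3)*(z^3 + 3*z^2 - 9*z - 27) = (z - 2)*(z - 1)*(z + 3)^2*(z^2 - 9) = (z - 3)*(z - 2)*(z - 1)*(z + 3)^2*(z + 3)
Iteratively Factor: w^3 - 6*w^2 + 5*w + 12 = (w + 1)*(w^2 - 7*w + 12) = (w - 3)*(w + 1)*(w - 4)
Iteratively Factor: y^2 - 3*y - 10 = (y - 5)*(y + 2)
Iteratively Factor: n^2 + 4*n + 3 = (n + 1)*(n + 3)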